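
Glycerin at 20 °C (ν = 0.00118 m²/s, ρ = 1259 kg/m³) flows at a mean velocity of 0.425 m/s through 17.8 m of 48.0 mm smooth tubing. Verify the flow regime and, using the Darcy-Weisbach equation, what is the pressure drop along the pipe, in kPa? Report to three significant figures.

Δp ≈ 156 kPa

Re = VD/ν = 0.425·0.04800/0.00118 = 17.3 → laminar (Re < 2300)
f = 64/Re = 3.702
h_f = f(L/D)V²/(2g) = 3.702·(17.8/0.04800)·0.425²/(2·9.81) = 12.64 m
Δp = ρg·h_f = 1259·9.81·12.64 = 156.1 kPa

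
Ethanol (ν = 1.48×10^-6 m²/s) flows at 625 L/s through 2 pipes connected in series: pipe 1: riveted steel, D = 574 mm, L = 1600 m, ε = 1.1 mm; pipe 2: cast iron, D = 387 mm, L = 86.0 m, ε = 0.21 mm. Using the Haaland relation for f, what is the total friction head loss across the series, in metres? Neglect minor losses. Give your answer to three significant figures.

H ≈ 24.9 m

Pipe 1: V = 2.415 m/s, Re = 9.37×10^5, ε/D = 0.00192, f = 0.02338, h_1 = f(L/D)V²/2g = 19.38 m
Pipe 2: V = 5.313 m/s, Re = 1.39×10^6, ε/D = 5.43×10^-4, f = 0.01735, h_2 = f(L/D)V²/2g = 5.547 m
Series → Q common, losses add: H = Σh = 24.93 m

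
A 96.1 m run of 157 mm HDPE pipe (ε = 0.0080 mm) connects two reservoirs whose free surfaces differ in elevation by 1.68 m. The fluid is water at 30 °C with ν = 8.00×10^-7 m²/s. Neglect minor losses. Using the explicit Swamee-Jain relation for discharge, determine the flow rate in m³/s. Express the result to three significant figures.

Swamee-Jain (Type II): Q = -0.965·√(gD⁵h_f/L)·ln[ε/(3.7D) + √(3.17ν²L/(gD³h_f))]
√(gD⁵h_f/L) = √(9.81·0.157⁵·1.68/96.1) = 0.004045
ε/(3.7D) = 1.38×10^-5; √(3.17ν²L/(gD³h_f)) = 5.53×10^-5
Q = -0.965·0.004045·ln(6.906×10^-5) = 0.03739 m³/s
Check: V = 1.93 m/s, Re = 3.79×10^5, f = 0.01442, h_f = 1.68 m ≈ 1.68 m ✓

Q ≈ 0.0374 m³/s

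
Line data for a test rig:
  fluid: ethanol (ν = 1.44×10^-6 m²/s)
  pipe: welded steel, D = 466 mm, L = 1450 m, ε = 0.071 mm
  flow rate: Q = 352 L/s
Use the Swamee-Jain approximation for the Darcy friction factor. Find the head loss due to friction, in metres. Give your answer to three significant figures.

h_f ≈ 9.90 m

V = 4Q/(πD²) = 4·0.352/(π·0.466²) = 2.064 m/s
Re = VD/ν = 2.064·0.466/1.44×10^-6 = 6.68×10^5 → turbulent
ε/D = 0.071/466 = 1.52×10^-4
Swamee-Jain: f = 0.01465
h_f = f(L/D)V²/(2g) = 0.01465·(1450/0.466)·2.064²/(2·9.81) = 9.899 m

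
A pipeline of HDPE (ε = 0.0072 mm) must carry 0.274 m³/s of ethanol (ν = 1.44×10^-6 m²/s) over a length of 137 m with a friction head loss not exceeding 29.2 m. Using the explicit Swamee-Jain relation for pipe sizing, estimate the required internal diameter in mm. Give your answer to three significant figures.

D ≈ 205 mm

Swamee-Jain (Type III): D = 0.66·[ε^1.25·(LQ²/(gh_f))^4.75 + ν·Q^9.4·(L/(gh_f))^5.2]^0.04
LQ²/(gh_f) = 0.03591; L/(gh_f) = 0.4783
Term 1 = ε^1.25·(…)^4.75 = 5.11×10^-14; Term 2 = ν·Q^9.4·(…)^5.2 = 1.61×10^-13
D = 0.66·(5.11×10^-14 + 1.61×10^-13)^0.04 = 0.2054 m = 205 mm
Check: V = 8.27 m/s, Re = 1.18×10^6, f = 0.01216, h_f = 28.2 m ≈ 29.2 m ✓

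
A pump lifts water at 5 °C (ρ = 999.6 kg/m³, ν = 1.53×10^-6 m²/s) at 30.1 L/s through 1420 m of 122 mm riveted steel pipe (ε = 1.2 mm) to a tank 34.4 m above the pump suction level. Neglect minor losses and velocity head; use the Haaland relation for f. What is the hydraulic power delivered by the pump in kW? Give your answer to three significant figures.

V = 4Q/(πD²) = 2.575 m/s; Re = 2.05×10^5; ε/D = 0.00984; f = 0.03804
h_f = f(L/D)V²/2g = 149.6 m
Total head H = z + h_f = 34.4 + 149.6 = 184.0 m
P_hyd = ρgQH = 999.6·9.81·0.0301·184.0 = 54.32 kW

P_hyd ≈ 54.3 kW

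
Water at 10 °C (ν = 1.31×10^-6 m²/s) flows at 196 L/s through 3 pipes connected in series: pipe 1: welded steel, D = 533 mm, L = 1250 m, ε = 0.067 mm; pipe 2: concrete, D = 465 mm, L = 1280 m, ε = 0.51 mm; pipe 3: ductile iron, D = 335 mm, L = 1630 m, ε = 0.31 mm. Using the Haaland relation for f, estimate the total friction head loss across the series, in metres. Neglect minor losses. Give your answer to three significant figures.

Pipe 1: V = 0.8784 m/s, Re = 3.57×10^5, ε/D = 1.26×10^-4, f = 0.01511, h_1 = f(L/D)V²/2g = 1.394 m
Pipe 2: V = 1.154 m/s, Re = 4.10×10^5, ε/D = 0.00110, f = 0.02072, h_2 = f(L/D)V²/2g = 3.872 m
Pipe 3: V = 2.224 m/s, Re = 5.69×10^5, ε/D = 9.25×10^-4, f = 0.01980, h_3 = f(L/D)V²/2g = 24.28 m
Series → Q common, losses add: H = Σh = 29.54 m

H ≈ 29.5 m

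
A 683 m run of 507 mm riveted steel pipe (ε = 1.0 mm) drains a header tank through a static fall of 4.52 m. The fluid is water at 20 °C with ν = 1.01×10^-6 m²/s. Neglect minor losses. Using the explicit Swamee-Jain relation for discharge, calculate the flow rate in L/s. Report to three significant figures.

Q ≈ 338 L/s

Swamee-Jain (Type II): Q = -0.965·√(gD⁵h_f/L)·ln[ε/(3.7D) + √(3.17ν²L/(gD³h_f))]
√(gD⁵h_f/L) = √(9.81·0.507⁵·4.52/683) = 0.04664
ε/(3.7D) = 5.33×10^-4; √(3.17ν²L/(gD³h_f)) = 1.95×10^-5
Q = -0.965·0.04664·ln(5.526×10^-4) = 0.3376 m³/s
Check: V = 1.67 m/s, Re = 8.39×10^5, f = 0.02364, h_f = 4.54 m ≈ 4.52 m ✓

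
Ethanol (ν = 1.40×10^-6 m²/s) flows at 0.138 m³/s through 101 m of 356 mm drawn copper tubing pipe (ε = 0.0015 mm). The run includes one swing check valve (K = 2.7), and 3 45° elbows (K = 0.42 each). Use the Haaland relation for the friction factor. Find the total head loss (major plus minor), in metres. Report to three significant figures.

H_L ≈ 0.776 m

V = 4Q/(πD²) = 1.386 m/s; V²/2g = 0.09797 m
Re = 3.53×10^5, ε/D = 4.21×10^-6 → f = 0.01396 (Haaland)
Major: h_f = f(L/D)·V²/2g = 0.01396·283.7·0.09797 = 0.3879 m
Minor: ΣK = 3.96; h_m = ΣK·V²/2g = 0.3879 m
Total H_L = 0.3879 + 0.3879 = 0.7758 m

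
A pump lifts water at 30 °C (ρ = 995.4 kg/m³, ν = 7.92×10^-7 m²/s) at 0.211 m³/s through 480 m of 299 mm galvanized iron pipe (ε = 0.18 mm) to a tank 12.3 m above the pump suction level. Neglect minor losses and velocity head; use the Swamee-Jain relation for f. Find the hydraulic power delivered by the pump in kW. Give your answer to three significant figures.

V = 4Q/(πD²) = 3.005 m/s; Re = 1.13×10^6; ε/D = 6.02×10^-4; f = 0.01790
h_f = f(L/D)V²/2g = 13.22 m
Total head H = z + h_f = 12.3 + 13.22 = 25.52 m
P_hyd = ρgQH = 995.4·9.81·0.211·25.52 = 52.59 kW

P_hyd ≈ 52.6 kW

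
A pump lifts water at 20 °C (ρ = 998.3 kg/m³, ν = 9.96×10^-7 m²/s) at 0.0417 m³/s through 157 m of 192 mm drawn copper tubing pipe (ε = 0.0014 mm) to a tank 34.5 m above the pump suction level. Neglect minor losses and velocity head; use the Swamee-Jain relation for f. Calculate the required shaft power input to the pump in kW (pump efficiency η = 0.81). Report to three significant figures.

P_shaft ≈ 18.0 kW

V = 4Q/(πD²) = 1.440 m/s; Re = 2.78×10^5; ε/D = 7.29×10^-6; f = 0.01467
h_f = f(L/D)V²/2g = 1.268 m
Total head H = z + h_f = 34.5 + 1.268 = 35.77 m
P_hyd = ρgQH = 998.3·9.81·0.0417·35.77 = 14.61 kW
P_shaft = P_hyd/η = 14.61/0.81 = 18.03 kW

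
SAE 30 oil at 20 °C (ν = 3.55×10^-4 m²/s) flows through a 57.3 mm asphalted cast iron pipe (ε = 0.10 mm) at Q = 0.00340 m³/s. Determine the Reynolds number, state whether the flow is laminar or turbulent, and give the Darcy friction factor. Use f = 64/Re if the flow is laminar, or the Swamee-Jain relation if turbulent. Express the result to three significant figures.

Re ≈ 213; laminar; f = 64/Re ≈ 0.301

V = 4Q/(πD²) = 1.318 m/s
Re = VD/ν = 1.318·0.0573/3.55×10^-4 = 213
Re < 2300 → laminar → f = 64/Re = 0.3007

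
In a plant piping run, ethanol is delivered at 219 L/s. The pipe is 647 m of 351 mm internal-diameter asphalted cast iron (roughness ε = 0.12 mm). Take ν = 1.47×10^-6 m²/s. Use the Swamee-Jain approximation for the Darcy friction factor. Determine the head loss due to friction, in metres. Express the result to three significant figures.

h_f ≈ 8.00 m

V = 4Q/(πD²) = 4·0.219/(π·0.351²) = 2.263 m/s
Re = VD/ν = 2.263·0.351/1.47×10^-6 = 5.40×10^5 → turbulent
ε/D = 0.12/351 = 3.42×10^-4
Swamee-Jain: f = 0.01662
h_f = f(L/D)V²/(2g) = 0.01662·(647/0.351)·2.263²/(2·9.81) = 7.997 m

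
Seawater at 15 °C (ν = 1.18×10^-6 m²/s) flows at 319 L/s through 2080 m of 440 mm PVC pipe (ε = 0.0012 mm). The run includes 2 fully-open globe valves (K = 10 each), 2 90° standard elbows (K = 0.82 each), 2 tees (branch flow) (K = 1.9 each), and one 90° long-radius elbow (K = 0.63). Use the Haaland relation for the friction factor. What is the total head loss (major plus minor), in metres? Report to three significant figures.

H_L ≈ 18.7 m

V = 4Q/(πD²) = 2.098 m/s; V²/2g = 0.2243 m
Re = 7.82×10^5, ε/D = 2.73×10^-6 → f = 0.01212 (Haaland)
Major: h_f = f(L/D)·V²/2g = 0.01212·4727·0.2243 = 12.85 m
Minor: ΣK = 26.1; h_m = ΣK·V²/2g = 5.848 m
Total H_L = 12.85 + 5.848 = 18.70 m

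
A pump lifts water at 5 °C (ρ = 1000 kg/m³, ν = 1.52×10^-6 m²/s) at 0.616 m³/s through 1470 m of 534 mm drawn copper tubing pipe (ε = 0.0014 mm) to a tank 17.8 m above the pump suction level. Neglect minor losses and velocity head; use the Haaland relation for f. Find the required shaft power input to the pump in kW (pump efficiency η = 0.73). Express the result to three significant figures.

P_shaft ≈ 250 kW

V = 4Q/(πD²) = 2.750 m/s; Re = 9.66×10^5; ε/D = 2.62×10^-6; f = 0.01169
h_f = f(L/D)V²/2g = 12.41 m
Total head H = z + h_f = 17.8 + 12.41 = 30.21 m
P_hyd = ρgQH = 1000·9.81·0.616·30.21 = 182.6 kW
P_shaft = P_hyd/η = 182.6/0.73 = 250.1 kW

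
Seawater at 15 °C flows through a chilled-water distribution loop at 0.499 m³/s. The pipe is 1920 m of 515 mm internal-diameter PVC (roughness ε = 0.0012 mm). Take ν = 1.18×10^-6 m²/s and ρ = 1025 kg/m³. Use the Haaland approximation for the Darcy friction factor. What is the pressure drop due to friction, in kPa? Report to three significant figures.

V = 4Q/(πD²) = 4·0.499/(π·0.515²) = 2.396 m/s
Re = VD/ν = 2.396·0.515/1.18×10^-6 = 1.05×10^6 → turbulent
ε/D = 0.0012/515 = 2.33×10^-6
Haaland: f = 0.01154
h_f = f(L/D)V²/(2g) = 0.01154·(1920/0.515)·2.396²/(2·9.81) = 12.58 m
Δp = ρg·h_f = 1025·9.81·12.58 = 126.5 kPa

Δp ≈ 127 kPa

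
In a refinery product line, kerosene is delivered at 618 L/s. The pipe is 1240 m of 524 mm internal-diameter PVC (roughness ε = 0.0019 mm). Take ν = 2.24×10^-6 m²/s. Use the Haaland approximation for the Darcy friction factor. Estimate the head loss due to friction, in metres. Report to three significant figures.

V = 4Q/(πD²) = 4·0.618/(π·0.524²) = 2.866 m/s
Re = VD/ν = 2.866·0.524/2.24×10^-6 = 6.70×10^5 → turbulent
ε/D = 0.0019/524 = 3.63×10^-6
Haaland: f = 0.01245
h_f = f(L/D)V²/(2g) = 0.01245·(1240/0.524)·2.866²/(2·9.81) = 12.33 m

h_f ≈ 12.3 m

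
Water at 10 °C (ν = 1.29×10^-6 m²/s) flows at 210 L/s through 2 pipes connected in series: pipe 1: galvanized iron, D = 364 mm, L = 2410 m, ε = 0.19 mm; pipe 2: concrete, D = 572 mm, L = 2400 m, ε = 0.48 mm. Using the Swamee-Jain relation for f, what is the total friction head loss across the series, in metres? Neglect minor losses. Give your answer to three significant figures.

Pipe 1: V = 2.018 m/s, Re = 5.69×10^5, ε/D = 5.22×10^-4, f = 0.01781, h_1 = f(L/D)V²/2g = 24.47 m
Pipe 2: V = 0.8172 m/s, Re = 3.62×10^5, ε/D = 8.39×10^-4, f = 0.01987, h_2 = f(L/D)V²/2g = 2.838 m
Series → Q common, losses add: H = Σh = 27.31 m

H ≈ 27.3 m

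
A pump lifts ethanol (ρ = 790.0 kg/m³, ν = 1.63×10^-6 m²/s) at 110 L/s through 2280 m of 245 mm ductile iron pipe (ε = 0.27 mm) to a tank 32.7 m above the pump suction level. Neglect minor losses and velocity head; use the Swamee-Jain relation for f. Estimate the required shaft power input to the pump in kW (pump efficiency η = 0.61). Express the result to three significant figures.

V = 4Q/(πD²) = 2.333 m/s; Re = 3.51×10^5; ε/D = 0.00110; f = 0.02103
h_f = f(L/D)V²/2g = 54.30 m
Total head H = z + h_f = 32.7 + 54.30 = 87.00 m
P_hyd = ρgQH = 790.0·9.81·0.110·87.00 = 74.17 kW
P_shaft = P_hyd/η = 74.17/0.61 = 121.6 kW

P_shaft ≈ 122 kW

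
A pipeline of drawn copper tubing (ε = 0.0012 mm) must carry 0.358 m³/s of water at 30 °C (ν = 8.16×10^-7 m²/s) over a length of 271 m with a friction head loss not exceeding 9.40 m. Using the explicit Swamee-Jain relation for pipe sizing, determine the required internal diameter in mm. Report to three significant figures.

D ≈ 321 mm

Swamee-Jain (Type III): D = 0.66·[ε^1.25·(LQ²/(gh_f))^4.75 + ν·Q^9.4·(L/(gh_f))^5.2]^0.04
LQ²/(gh_f) = 0.3767; L/(gh_f) = 2.939
Term 1 = ε^1.25·(…)^4.75 = 3.84×10^-10; Term 2 = ν·Q^9.4·(…)^5.2 = 1.42×10^-8
D = 0.66·(3.84×10^-10 + 1.42×10^-8)^0.04 = 0.3207 m = 321 mm
Check: V = 4.43 m/s, Re = 1.74×10^6, f = 0.01073, h_f = 9.07 m ≈ 9.40 m ✓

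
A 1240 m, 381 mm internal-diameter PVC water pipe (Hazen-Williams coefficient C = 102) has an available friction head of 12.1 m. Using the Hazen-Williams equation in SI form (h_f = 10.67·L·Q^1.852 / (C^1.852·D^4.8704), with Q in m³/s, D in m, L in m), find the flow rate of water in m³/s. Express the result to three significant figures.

Q ≈ 0.184 m³/s

Rearranging: Q = [h_f·C^1.852·D^4.8704 / (10.67·L)]^(1/1.852)
Q = [12.1·102^1.852·0.381^4.8704 / (10.67·1240)]^0.540 = 0.1844 m³/s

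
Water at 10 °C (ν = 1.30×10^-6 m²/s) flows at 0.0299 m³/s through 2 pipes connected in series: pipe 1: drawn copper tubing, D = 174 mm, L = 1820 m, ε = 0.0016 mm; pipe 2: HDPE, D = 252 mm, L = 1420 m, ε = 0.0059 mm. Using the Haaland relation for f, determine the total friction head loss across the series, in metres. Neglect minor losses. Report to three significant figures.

H ≈ 15.3 m

Pipe 1: V = 1.257 m/s, Re = 1.68×10^5, ε/D = 9.20×10^-6, f = 0.01608, h_1 = f(L/D)V²/2g = 13.56 m
Pipe 2: V = 0.5995 m/s, Re = 1.16×10^5, ε/D = 2.34×10^-5, f = 0.01738, h_2 = f(L/D)V²/2g = 1.794 m
Series → Q common, losses add: H = Σh = 15.35 m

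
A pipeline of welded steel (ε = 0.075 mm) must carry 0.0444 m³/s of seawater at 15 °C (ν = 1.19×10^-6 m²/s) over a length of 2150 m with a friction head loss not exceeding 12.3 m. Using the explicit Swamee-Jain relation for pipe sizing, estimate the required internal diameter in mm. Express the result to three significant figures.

D ≈ 223 mm

Swamee-Jain (Type III): D = 0.66·[ε^1.25·(LQ²/(gh_f))^4.75 + ν·Q^9.4·(L/(gh_f))^5.2]^0.04
LQ²/(gh_f) = 0.03513; L/(gh_f) = 17.82
Term 1 = ε^1.25·(…)^4.75 = 8.62×10^-13; Term 2 = ν·Q^9.4·(…)^5.2 = 7.34×10^-13
D = 0.66·(8.62×10^-13 + 7.34×10^-13)^0.04 = 0.2227 m = 223 mm
Check: V = 1.14 m/s, Re = 2.13×10^5, f = 0.01789, h_f = 11.4 m ≈ 12.3 m ✓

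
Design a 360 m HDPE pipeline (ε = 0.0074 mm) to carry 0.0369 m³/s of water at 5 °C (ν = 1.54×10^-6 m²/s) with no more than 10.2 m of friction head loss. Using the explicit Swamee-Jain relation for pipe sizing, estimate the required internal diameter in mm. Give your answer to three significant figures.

Swamee-Jain (Type III): D = 0.66·[ε^1.25·(LQ²/(gh_f))^4.75 + ν·Q^9.4·(L/(gh_f))^5.2]^0.04
LQ²/(gh_f) = 0.004899; L/(gh_f) = 3.598
Term 1 = ε^1.25·(…)^4.75 = 4.12×10^-18; Term 2 = ν·Q^9.4·(…)^5.2 = 4.06×10^-17
D = 0.66·(4.12×10^-18 + 4.06×10^-17)^0.04 = 0.1464 m = 146 mm
Check: V = 2.19 m/s, Re = 2.08×10^5, f = 0.01587, h_f = 9.55 m ≈ 10.2 m ✓

D ≈ 146 mm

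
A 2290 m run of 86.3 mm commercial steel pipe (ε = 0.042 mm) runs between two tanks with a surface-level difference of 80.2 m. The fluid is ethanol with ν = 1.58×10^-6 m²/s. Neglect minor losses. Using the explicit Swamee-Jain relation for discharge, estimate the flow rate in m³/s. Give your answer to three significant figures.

Q ≈ 0.00996 m³/s

Swamee-Jain (Type II): Q = -0.965·√(gD⁵h_f/L)·ln[ε/(3.7D) + √(3.17ν²L/(gD³h_f))]
√(gD⁵h_f/L) = √(9.81·0.0863⁵·80.2/2290) = 0.001282
ε/(3.7D) = 1.32×10^-4; √(3.17ν²L/(gD³h_f)) = 1.89×10^-4
Q = -0.965·0.001282·ln(3.208×10^-4) = 0.009955 m³/s
Check: V = 1.70 m/s, Re = 9.30×10^4, f = 0.02055, h_f = 80.5 m ≈ 80.2 m ✓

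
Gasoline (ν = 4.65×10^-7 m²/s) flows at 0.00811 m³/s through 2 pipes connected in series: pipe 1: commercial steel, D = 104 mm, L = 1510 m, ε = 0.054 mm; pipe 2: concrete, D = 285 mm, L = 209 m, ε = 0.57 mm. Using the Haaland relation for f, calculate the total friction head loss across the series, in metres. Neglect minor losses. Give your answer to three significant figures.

Pipe 1: V = 0.9547 m/s, Re = 2.14×10^5, ε/D = 5.19×10^-4, f = 0.01864, h_1 = f(L/D)V²/2g = 12.57 m
Pipe 2: V = 0.1271 m/s, Re = 7.79×10^4, ε/D = 0.00200, f = 0.02536, h_2 = f(L/D)V²/2g = 0.01532 m
Series → Q common, losses add: H = Σh = 12.59 m

H ≈ 12.6 m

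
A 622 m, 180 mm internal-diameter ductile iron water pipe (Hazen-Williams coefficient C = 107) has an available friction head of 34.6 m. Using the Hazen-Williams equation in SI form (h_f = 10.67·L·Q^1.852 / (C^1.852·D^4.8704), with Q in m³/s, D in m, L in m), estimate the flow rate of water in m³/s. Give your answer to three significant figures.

Q ≈ 0.0689 m³/s

Rearranging: Q = [h_f·C^1.852·D^4.8704 / (10.67·L)]^(1/1.852)
Q = [34.6·107^1.852·0.180^4.8704 / (10.67·622)]^0.540 = 0.06890 m³/s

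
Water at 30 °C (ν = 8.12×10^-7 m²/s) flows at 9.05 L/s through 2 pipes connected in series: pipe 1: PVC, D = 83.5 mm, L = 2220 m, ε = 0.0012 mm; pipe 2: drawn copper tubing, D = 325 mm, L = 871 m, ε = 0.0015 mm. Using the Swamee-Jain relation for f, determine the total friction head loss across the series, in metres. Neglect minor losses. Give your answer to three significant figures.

H ≈ 59.8 m

Pipe 1: V = 1.653 m/s, Re = 1.70×10^5, ε/D = 1.44×10^-5, f = 0.01616, h_1 = f(L/D)V²/2g = 59.80 m
Pipe 2: V = 0.1091 m/s, Re = 4.37×10^4, ε/D = 4.62×10^-6, f = 0.02143, h_2 = f(L/D)V²/2g = 0.03483 m
Series → Q common, losses add: H = Σh = 59.83 m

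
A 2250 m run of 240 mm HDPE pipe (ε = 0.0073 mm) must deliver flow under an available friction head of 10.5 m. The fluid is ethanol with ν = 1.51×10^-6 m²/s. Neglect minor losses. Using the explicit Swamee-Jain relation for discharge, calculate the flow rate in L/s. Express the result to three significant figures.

Q ≈ 52.8 L/s

Swamee-Jain (Type II): Q = -0.965·√(gD⁵h_f/L)·ln[ε/(3.7D) + √(3.17ν²L/(gD³h_f))]
√(gD⁵h_f/L) = √(9.81·0.240⁵·10.5/2250) = 0.006038
ε/(3.7D) = 8.22×10^-6; √(3.17ν²L/(gD³h_f)) = 1.07×10^-4
Q = -0.965·0.006038·ln(1.151×10^-4) = 0.05284 m³/s
Check: V = 1.17 m/s, Re = 1.86×10^5, f = 0.01602, h_f = 10.4 m ≈ 10.5 m ✓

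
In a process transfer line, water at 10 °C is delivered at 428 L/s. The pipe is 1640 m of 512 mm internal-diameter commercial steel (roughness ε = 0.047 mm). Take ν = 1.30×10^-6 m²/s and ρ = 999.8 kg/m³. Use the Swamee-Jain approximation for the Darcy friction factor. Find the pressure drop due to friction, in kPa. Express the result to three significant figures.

Δp ≈ 94.3 kPa

V = 4Q/(πD²) = 4·0.428/(π·0.512²) = 2.079 m/s
Re = VD/ν = 2.079·0.512/1.30×10^-6 = 8.19×10^5 → turbulent
ε/D = 0.047/512 = 9.18×10^-5
Swamee-Jain: f = 0.01363
h_f = f(L/D)V²/(2g) = 0.01363·(1640/0.512)·2.079²/(2·9.81) = 9.617 m
Δp = ρg·h_f = 999.8·9.81·9.617 = 94.32 kPa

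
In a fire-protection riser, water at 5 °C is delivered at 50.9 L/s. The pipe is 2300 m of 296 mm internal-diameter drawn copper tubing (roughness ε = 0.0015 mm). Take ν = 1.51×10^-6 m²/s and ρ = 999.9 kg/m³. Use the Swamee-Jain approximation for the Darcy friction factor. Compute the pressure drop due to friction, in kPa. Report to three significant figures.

Δp ≈ 35.3 kPa

V = 4Q/(πD²) = 4·0.0509/(π·0.296²) = 0.7397 m/s
Re = VD/ν = 0.7397·0.296/1.51×10^-6 = 1.45×10^5 → turbulent
ε/D = 0.0015/296 = 5.07×10^-6
Swamee-Jain: f = 0.01659
h_f = f(L/D)V²/(2g) = 0.01659·(2300/0.296)·0.7397²/(2·9.81) = 3.595 m
Δp = ρg·h_f = 999.9·9.81·3.595 = 35.26 kPa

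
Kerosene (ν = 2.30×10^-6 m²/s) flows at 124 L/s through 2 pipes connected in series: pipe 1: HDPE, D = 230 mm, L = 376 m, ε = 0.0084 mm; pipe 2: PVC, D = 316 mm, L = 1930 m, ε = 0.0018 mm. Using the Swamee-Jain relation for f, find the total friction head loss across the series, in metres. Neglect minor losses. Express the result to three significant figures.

Pipe 1: V = 2.985 m/s, Re = 2.98×10^5, ε/D = 3.65×10^-5, f = 0.01480, h_1 = f(L/D)V²/2g = 10.99 m
Pipe 2: V = 1.581 m/s, Re = 2.17×10^5, ε/D = 5.70×10^-6, f = 0.01534, h_2 = f(L/D)V²/2g = 11.94 m
Series → Q common, losses add: H = Σh = 22.92 m

H ≈ 22.9 m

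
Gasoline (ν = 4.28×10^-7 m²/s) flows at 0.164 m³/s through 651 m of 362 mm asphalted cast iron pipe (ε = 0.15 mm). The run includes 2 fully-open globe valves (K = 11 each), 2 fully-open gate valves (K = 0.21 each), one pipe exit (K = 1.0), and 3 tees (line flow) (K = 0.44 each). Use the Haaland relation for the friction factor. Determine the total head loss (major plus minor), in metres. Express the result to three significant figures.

V = 4Q/(πD²) = 1.593 m/s; V²/2g = 0.1294 m
Re = 1.35×10^6, ε/D = 4.14×10^-4 → f = 0.01643 (Haaland)
Major: h_f = f(L/D)·V²/2g = 0.01643·1798·0.1294 = 3.823 m
Minor: ΣK = 24.7; h_m = ΣK·V²/2g = 3.202 m
Total H_L = 3.823 + 3.202 = 7.025 m

H_L ≈ 7.02 m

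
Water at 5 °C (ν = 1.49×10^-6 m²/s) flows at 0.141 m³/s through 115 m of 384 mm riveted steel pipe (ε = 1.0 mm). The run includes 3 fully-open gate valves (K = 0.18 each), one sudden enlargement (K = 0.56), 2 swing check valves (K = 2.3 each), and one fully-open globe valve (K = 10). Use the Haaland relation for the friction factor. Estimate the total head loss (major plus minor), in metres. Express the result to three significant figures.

H_L ≈ 1.77 m

V = 4Q/(πD²) = 1.217 m/s; V²/2g = 0.07555 m
Re = 3.14×10^5, ε/D = 0.00260 → f = 0.02563 (Haaland)
Major: h_f = f(L/D)·V²/2g = 0.02563·299.5·0.07555 = 0.5799 m
Minor: ΣK = 15.7; h_m = ΣK·V²/2g = 1.186 m
Total H_L = 0.5799 + 1.186 = 1.766 m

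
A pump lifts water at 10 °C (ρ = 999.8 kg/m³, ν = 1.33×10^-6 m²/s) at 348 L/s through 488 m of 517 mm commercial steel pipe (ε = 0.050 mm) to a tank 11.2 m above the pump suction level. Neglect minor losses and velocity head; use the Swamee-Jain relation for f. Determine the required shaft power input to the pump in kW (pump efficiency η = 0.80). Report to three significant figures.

P_shaft ≈ 55.7 kW

V = 4Q/(πD²) = 1.658 m/s; Re = 6.44×10^5; ε/D = 9.67×10^-5; f = 0.01403
h_f = f(L/D)V²/2g = 1.855 m
Total head H = z + h_f = 11.2 + 1.855 = 13.05 m
P_hyd = ρgQH = 999.8·9.81·0.348·13.05 = 44.56 kW
P_shaft = P_hyd/η = 44.56/0.80 = 55.70 kW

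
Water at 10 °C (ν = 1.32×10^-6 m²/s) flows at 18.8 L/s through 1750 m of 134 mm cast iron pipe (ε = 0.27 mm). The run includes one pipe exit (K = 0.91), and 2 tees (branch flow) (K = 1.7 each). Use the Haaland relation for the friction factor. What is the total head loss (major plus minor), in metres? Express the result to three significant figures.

V = 4Q/(πD²) = 1.333 m/s; V²/2g = 0.09058 m
Re = 1.35×10^5, ε/D = 0.00201 → f = 0.02465 (Haaland)
Major: h_f = f(L/D)·V²/2g = 0.02465·13060·0.09058 = 29.15 m
Minor: ΣK = 4.31; h_m = ΣK·V²/2g = 0.3904 m
Total H_L = 29.15 + 0.3904 = 29.54 m

H_L ≈ 29.5 m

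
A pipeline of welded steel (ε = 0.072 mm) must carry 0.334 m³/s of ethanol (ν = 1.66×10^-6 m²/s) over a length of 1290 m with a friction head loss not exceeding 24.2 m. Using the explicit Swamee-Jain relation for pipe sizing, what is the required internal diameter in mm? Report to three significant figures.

D ≈ 380 mm

Swamee-Jain (Type III): D = 0.66·[ε^1.25·(LQ²/(gh_f))^4.75 + ν·Q^9.4·(L/(gh_f))^5.2]^0.04
LQ²/(gh_f) = 0.6062; L/(gh_f) = 5.434
Term 1 = ε^1.25·(…)^4.75 = 6.15×10^-7; Term 2 = ν·Q^9.4·(…)^5.2 = 3.68×10^-7
D = 0.66·(6.15×10^-7 + 3.68×10^-7)^0.04 = 0.3795 m = 380 mm
Check: V = 2.95 m/s, Re = 6.75×10^5, f = 0.01504, h_f = 22.7 m ≈ 24.2 m ✓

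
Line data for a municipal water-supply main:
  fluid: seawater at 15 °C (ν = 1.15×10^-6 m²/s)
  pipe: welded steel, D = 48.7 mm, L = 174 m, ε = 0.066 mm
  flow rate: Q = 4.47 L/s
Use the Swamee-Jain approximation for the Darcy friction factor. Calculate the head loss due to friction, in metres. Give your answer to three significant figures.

h_f ≈ 24.6 m

V = 4Q/(πD²) = 4·0.00447/(π·0.0487²) = 2.400 m/s
Re = VD/ν = 2.400·0.0487/1.15×10^-6 = 1.02×10^5 → turbulent
ε/D = 0.066/48.7 = 0.00136
Swamee-Jain: f = 0.02347
h_f = f(L/D)V²/(2g) = 0.02347·(174/0.0487)·2.400²/(2·9.81) = 24.62 m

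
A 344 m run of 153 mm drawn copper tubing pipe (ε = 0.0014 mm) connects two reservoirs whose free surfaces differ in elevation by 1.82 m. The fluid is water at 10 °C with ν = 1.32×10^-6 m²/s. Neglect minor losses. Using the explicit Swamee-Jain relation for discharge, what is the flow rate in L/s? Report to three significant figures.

Q ≈ 17.4 L/s

Swamee-Jain (Type II): Q = -0.965·√(gD⁵h_f/L)·ln[ε/(3.7D) + √(3.17ν²L/(gD³h_f))]
√(gD⁵h_f/L) = √(9.81·0.153⁵·1.82/344) = 0.002086
ε/(3.7D) = 2.47×10^-6; √(3.17ν²L/(gD³h_f)) = 1.72×10^-4
Q = -0.965·0.002086·ln(1.748×10^-4) = 0.01742 m³/s
Check: V = 0.947 m/s, Re = 1.10×10^5, f = 0.01758, h_f = 1.81 m ≈ 1.82 m ✓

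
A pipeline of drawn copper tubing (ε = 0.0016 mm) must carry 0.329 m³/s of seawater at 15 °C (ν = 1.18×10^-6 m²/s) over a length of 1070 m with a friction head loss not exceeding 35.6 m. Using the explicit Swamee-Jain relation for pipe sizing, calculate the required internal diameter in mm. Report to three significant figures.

D ≈ 318 mm

Swamee-Jain (Type III): D = 0.66·[ε^1.25·(LQ²/(gh_f))^4.75 + ν·Q^9.4·(L/(gh_f))^5.2]^0.04
LQ²/(gh_f) = 0.3316; L/(gh_f) = 3.064
Term 1 = ε^1.25·(…)^4.75 = 3.01×10^-10; Term 2 = ν·Q^9.4·(…)^5.2 = 1.15×10^-8
D = 0.66·(3.01×10^-10 + 1.15×10^-8)^0.04 = 0.3180 m = 318 mm
Check: V = 4.14 m/s, Re = 1.12×10^6, f = 0.01153, h_f = 33.9 m ≈ 35.6 m ✓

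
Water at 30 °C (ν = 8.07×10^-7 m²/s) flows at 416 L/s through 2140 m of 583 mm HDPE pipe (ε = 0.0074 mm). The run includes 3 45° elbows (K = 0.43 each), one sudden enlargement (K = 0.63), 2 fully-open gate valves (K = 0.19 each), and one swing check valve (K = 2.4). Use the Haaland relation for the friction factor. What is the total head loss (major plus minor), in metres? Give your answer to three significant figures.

V = 4Q/(πD²) = 1.558 m/s; V²/2g = 0.1238 m
Re = 1.13×10^6, ε/D = 1.27×10^-5 → f = 0.01161 (Haaland)
Major: h_f = f(L/D)·V²/2g = 0.01161·3671·0.1238 = 5.276 m
Minor: ΣK = 4.70; h_m = ΣK·V²/2g = 0.5817 m
Total H_L = 5.276 + 0.5817 = 5.857 m

H_L ≈ 5.86 m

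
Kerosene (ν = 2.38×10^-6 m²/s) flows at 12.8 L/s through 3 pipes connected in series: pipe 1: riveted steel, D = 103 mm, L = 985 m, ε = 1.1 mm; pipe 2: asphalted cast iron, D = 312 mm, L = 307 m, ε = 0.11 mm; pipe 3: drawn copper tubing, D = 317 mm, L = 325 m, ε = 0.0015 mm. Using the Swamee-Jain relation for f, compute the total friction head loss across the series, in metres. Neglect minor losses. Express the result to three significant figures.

H ≈ 46.0 m

Pipe 1: V = 1.536 m/s, Re = 6.65×10^4, ε/D = 0.0107, f = 0.03994, h_1 = f(L/D)V²/2g = 45.94 m
Pipe 2: V = 0.1674 m/s, Re = 2.19×10^4, ε/D = 3.53×10^-4, f = 0.02612, h_2 = f(L/D)V²/2g = 0.03672 m
Pipe 3: V = 0.1622 m/s, Re = 2.16×10^4, ε/D = 4.73×10^-6, f = 0.02533, h_3 = f(L/D)V²/2g = 0.03482 m
Series → Q common, losses add: H = Σh = 46.01 m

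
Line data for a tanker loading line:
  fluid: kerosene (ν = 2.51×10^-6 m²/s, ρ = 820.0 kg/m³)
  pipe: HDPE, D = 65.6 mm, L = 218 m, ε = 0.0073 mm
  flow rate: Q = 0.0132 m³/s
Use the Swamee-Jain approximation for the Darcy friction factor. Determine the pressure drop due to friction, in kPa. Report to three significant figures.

Δp ≈ 383 kPa

V = 4Q/(πD²) = 4·0.0132/(π·0.0656²) = 3.905 m/s
Re = VD/ν = 3.905·0.0656/2.51×10^-6 = 1.02×10^5 → turbulent
ε/D = 0.0073/65.6 = 1.11×10^-4
Swamee-Jain: f = 0.01845
h_f = f(L/D)V²/(2g) = 0.01845·(218/0.0656)·3.905²/(2·9.81) = 47.66 m
Δp = ρg·h_f = 820.0·9.81·47.66 = 383.4 kPa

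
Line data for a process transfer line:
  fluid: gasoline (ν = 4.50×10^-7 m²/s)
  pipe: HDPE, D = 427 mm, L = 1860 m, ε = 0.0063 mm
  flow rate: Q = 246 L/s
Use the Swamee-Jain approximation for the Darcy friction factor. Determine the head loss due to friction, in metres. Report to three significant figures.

h_f ≈ 7.33 m

V = 4Q/(πD²) = 4·0.246/(π·0.427²) = 1.718 m/s
Re = VD/ν = 1.718·0.427/4.50×10^-7 = 1.63×10^6 → turbulent
ε/D = 0.0063/427 = 1.48×10^-5
Swamee-Jain: f = 0.01118
h_f = f(L/D)V²/(2g) = 0.01118·(1860/0.427)·1.718²/(2·9.81) = 7.328 m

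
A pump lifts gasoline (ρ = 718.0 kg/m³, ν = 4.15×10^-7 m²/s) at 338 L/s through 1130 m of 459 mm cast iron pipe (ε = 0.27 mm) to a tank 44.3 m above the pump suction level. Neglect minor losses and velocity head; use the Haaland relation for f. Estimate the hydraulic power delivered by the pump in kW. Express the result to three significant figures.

V = 4Q/(πD²) = 2.043 m/s; Re = 2.26×10^6; ε/D = 5.88×10^-4; f = 0.01754
h_f = f(L/D)V²/2g = 9.182 m
Total head H = z + h_f = 44.3 + 9.182 = 53.48 m
P_hyd = ρgQH = 718.0·9.81·0.338·53.48 = 127.3 kW

P_hyd ≈ 127 kW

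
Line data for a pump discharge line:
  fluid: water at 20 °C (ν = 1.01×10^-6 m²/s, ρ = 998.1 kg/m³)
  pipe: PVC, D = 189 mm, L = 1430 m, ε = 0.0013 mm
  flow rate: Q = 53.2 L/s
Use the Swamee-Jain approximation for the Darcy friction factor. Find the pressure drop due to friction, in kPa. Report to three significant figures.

Δp ≈ 190 kPa

V = 4Q/(πD²) = 4·0.0532/(π·0.189²) = 1.896 m/s
Re = VD/ν = 1.896·0.189/1.01×10^-6 = 3.55×10^5 → turbulent
ε/D = 0.0013/189 = 6.88×10^-6
Swamee-Jain: f = 0.01402
h_f = f(L/D)V²/(2g) = 0.01402·(1430/0.189)·1.896²/(2·9.81) = 19.44 m
Δp = ρg·h_f = 998.1·9.81·19.44 = 190.4 kPa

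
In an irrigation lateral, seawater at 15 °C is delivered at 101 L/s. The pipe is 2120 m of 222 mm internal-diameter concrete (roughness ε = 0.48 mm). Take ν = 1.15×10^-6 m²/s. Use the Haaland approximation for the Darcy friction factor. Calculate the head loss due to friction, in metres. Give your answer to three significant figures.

h_f ≈ 80.4 m

V = 4Q/(πD²) = 4·0.101/(π·0.222²) = 2.609 m/s
Re = VD/ν = 2.609·0.222/1.15×10^-6 = 5.04×10^5 → turbulent
ε/D = 0.48/222 = 0.00216
Haaland: f = 0.02426
h_f = f(L/D)V²/(2g) = 0.02426·(2120/0.222)·2.609²/(2·9.81) = 80.41 m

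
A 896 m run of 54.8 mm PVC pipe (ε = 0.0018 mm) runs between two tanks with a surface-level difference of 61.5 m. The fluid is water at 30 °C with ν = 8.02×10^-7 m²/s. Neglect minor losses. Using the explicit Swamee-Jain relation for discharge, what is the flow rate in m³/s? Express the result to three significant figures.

Swamee-Jain (Type II): Q = -0.965·√(gD⁵h_f/L)·ln[ε/(3.7D) + √(3.17ν²L/(gD³h_f))]
√(gD⁵h_f/L) = √(9.81·0.0548⁵·61.5/896) = 5.769×10^-4
ε/(3.7D) = 8.88×10^-6; √(3.17ν²L/(gD³h_f)) = 1.36×10^-4
Q = -0.965·5.769×10^-4·ln(1.445×10^-4) = 0.004922 m³/s
Check: V = 2.09 m/s, Re = 1.43×10^5, f = 0.01685, h_f = 61.2 m ≈ 61.5 m ✓

Q ≈ 0.00492 m³/s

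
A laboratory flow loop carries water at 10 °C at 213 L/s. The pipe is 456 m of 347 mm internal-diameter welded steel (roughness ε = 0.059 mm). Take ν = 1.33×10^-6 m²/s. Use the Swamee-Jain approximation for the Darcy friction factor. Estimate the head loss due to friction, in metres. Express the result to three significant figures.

V = 4Q/(πD²) = 4·0.213/(π·0.347²) = 2.252 m/s
Re = VD/ν = 2.252·0.347/1.33×10^-6 = 5.88×10^5 → turbulent
ε/D = 0.059/347 = 1.70×10^-4
Swamee-Jain: f = 0.01500
h_f = f(L/D)V²/(2g) = 0.01500·(456/0.347)·2.252²/(2·9.81) = 5.098 m

h_f ≈ 5.10 m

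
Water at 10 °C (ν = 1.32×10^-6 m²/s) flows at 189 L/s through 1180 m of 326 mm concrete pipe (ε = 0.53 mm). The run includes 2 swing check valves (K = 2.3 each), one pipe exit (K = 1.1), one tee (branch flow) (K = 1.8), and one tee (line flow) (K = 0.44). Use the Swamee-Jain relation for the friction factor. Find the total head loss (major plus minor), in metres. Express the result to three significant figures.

H_L ≈ 23.5 m

V = 4Q/(πD²) = 2.264 m/s; V²/2g = 0.2613 m
Re = 5.59×10^5, ε/D = 0.00163 → f = 0.02267 (Swamee-Jain)
Major: h_f = f(L/D)·V²/2g = 0.02267·3620·0.2613 = 21.45 m
Minor: ΣK = 7.94; h_m = ΣK·V²/2g = 2.075 m
Total H_L = 21.45 + 2.075 = 23.52 m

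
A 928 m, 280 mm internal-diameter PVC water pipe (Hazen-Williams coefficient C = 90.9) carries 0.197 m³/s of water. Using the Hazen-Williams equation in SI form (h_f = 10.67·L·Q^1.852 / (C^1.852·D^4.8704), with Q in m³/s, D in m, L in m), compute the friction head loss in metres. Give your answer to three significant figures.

h_f = 10.67·928·0.197^1.852 / (90.9^1.852·0.280^4.8704) = 56.80 m

h_f ≈ 56.8 m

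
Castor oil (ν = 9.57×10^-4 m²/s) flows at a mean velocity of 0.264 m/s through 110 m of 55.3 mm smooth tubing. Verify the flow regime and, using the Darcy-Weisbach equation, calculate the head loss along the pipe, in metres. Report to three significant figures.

Re = VD/ν = 0.264·0.05530/9.57×10^-4 = 15.3 → laminar (Re < 2300)
f = 64/Re = 4.195
h_f = f(L/D)V²/(2g) = 4.195·(110/0.05530)·0.264²/(2·9.81) = 29.64 m

h_f ≈ 29.6 m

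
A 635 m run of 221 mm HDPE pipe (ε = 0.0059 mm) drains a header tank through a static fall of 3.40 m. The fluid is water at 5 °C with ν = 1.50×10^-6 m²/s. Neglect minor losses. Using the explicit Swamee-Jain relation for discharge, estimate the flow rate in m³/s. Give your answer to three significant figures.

Swamee-Jain (Type II): Q = -0.965·√(gD⁵h_f/L)·ln[ε/(3.7D) + √(3.17ν²L/(gD³h_f))]
√(gD⁵h_f/L) = √(9.81·0.221⁵·3.40/635) = 0.005262
ε/(3.7D) = 7.22×10^-6; √(3.17ν²L/(gD³h_f)) = 1.12×10^-4
Q = -0.965·0.005262·ln(1.194×10^-4) = 0.04587 m³/s
Check: V = 1.20 m/s, Re = 1.76×10^5, f = 0.01615, h_f = 3.38 m ≈ 3.40 m ✓

Q ≈ 0.0459 m³/s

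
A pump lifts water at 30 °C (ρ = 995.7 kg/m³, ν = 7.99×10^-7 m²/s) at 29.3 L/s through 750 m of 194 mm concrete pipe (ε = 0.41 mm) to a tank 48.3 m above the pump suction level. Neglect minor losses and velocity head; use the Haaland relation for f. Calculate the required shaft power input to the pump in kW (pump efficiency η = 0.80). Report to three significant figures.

P_shaft ≈ 19.0 kW

V = 4Q/(πD²) = 0.9912 m/s; Re = 2.41×10^5; ε/D = 0.00211; f = 0.02445
h_f = f(L/D)V²/2g = 4.733 m
Total head H = z + h_f = 48.3 + 4.733 = 53.03 m
P_hyd = ρgQH = 995.7·9.81·0.0293·53.03 = 15.18 kW
P_shaft = P_hyd/η = 15.18/0.80 = 18.97 kW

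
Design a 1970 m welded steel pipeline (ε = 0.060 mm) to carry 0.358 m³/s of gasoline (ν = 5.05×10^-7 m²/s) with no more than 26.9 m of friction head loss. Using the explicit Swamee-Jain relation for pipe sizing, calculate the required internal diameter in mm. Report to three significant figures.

Swamee-Jain (Type III): D = 0.66·[ε^1.25·(LQ²/(gh_f))^4.75 + ν·Q^9.4·(L/(gh_f))^5.2]^0.04
LQ²/(gh_f) = 0.9568; L/(gh_f) = 7.465
Term 1 = ε^1.25·(…)^4.75 = 4.28×10^-6; Term 2 = ν·Q^9.4·(…)^5.2 = 1.12×10^-6
D = 0.66·(4.28×10^-6 + 1.12×10^-6)^0.04 = 0.4063 m = 406 mm
Check: V = 2.76 m/s, Re = 2.22×10^6, f = 0.01357, h_f = 25.6 m ≈ 26.9 m ✓

D ≈ 406 mm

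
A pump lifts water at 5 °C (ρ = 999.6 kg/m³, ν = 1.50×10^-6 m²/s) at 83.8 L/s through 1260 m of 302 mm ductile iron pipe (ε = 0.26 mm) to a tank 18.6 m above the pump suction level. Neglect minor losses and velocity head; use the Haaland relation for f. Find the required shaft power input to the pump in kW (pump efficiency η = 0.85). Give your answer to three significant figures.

V = 4Q/(πD²) = 1.170 m/s; Re = 2.36×10^5; ε/D = 8.61×10^-4; f = 0.02015
h_f = f(L/D)V²/2g = 5.865 m
Total head H = z + h_f = 18.6 + 5.865 = 24.46 m
P_hyd = ρgQH = 999.6·9.81·0.0838·24.46 = 20.10 kW
P_shaft = P_hyd/η = 20.10/0.85 = 23.65 kW

P_shaft ≈ 23.7 kW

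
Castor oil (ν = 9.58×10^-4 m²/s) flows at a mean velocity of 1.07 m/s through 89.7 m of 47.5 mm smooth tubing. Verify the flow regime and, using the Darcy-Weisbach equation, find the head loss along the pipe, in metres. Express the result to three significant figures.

Re = VD/ν = 1.07·0.04750/9.58×10^-4 = 53.1 → laminar (Re < 2300)
f = 64/Re = 1.206
h_f = f(L/D)V²/(2g) = 1.206·(89.7/0.04750)·1.07²/(2·9.81) = 132.9 m

h_f ≈ 133 m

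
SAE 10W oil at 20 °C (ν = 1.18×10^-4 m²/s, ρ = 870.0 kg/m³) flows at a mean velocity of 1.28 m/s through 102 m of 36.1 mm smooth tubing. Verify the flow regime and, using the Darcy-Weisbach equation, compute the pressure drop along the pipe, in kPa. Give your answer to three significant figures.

Re = VD/ν = 1.28·0.03610/1.18×10^-4 = 392 → laminar (Re < 2300)
f = 64/Re = 0.1634
h_f = f(L/D)V²/(2g) = 0.1634·(102/0.03610)·1.28²/(2·9.81) = 38.56 m
Δp = ρg·h_f = 870.0·9.81·38.56 = 329.1 kPa

Δp ≈ 329 kPa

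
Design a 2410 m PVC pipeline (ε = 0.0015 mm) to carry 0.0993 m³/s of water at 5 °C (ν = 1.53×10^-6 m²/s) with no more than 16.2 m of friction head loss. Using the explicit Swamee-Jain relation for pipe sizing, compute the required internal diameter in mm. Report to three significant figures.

D ≈ 285 mm

Swamee-Jain (Type III): D = 0.66·[ε^1.25·(LQ²/(gh_f))^4.75 + ν·Q^9.4·(L/(gh_f))^5.2]^0.04
LQ²/(gh_f) = 0.1495; L/(gh_f) = 15.16
Term 1 = ε^1.25·(…)^4.75 = 6.31×10^-12; Term 2 = ν·Q^9.4·(…)^5.2 = 7.88×10^-10
D = 0.66·(6.31×10^-12 + 7.88×10^-10)^0.04 = 0.2855 m = 285 mm
Check: V = 1.55 m/s, Re = 2.89×10^5, f = 0.01453, h_f = 15.1 m ≈ 16.2 m ✓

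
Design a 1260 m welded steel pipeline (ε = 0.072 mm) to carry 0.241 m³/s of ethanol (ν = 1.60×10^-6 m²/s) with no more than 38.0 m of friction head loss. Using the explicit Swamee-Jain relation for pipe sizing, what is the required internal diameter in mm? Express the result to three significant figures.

D ≈ 305 mm

Swamee-Jain (Type III): D = 0.66·[ε^1.25·(LQ²/(gh_f))^4.75 + ν·Q^9.4·(L/(gh_f))^5.2]^0.04
LQ²/(gh_f) = 0.1963; L/(gh_f) = 3.380
Term 1 = ε^1.25·(…)^4.75 = 2.91×10^-9; Term 2 = ν·Q^9.4·(…)^5.2 = 1.40×10^-9
D = 0.66·(2.91×10^-9 + 1.40×10^-9)^0.04 = 0.3054 m = 305 mm
Check: V = 3.29 m/s, Re = 6.28×10^5, f = 0.01557, h_f = 35.4 m ≈ 38.0 m ✓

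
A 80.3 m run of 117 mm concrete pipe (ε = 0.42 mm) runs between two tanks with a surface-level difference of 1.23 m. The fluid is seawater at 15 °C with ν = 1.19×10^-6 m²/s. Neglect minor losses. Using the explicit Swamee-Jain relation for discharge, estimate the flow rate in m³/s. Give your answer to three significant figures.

Swamee-Jain (Type II): Q = -0.965·√(gD⁵h_f/L)·ln[ε/(3.7D) + √(3.17ν²L/(gD³h_f))]
√(gD⁵h_f/L) = √(9.81·0.117⁵·1.23/80.3) = 0.001815
ε/(3.7D) = 9.70×10^-4; √(3.17ν²L/(gD³h_f)) = 1.37×10^-4
Q = -0.965·0.001815·ln(0.001107) = 0.01192 m³/s
Check: V = 1.11 m/s, Re = 1.09×10^5, f = 0.02885, h_f = 1.24 m ≈ 1.23 m ✓

Q ≈ 0.0119 m³/s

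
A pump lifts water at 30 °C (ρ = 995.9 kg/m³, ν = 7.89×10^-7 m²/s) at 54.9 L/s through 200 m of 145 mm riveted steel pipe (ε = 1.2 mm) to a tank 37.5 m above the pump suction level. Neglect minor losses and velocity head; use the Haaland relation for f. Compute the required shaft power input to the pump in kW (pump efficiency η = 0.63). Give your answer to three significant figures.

P_shaft ≈ 55.6 kW

V = 4Q/(πD²) = 3.325 m/s; Re = 6.11×10^5; ε/D = 0.00828; f = 0.03576
h_f = f(L/D)V²/2g = 27.79 m
Total head H = z + h_f = 37.5 + 27.79 = 65.29 m
P_hyd = ρgQH = 995.9·9.81·0.0549·65.29 = 35.02 kW
P_shaft = P_hyd/η = 35.02/0.63 = 55.59 kW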